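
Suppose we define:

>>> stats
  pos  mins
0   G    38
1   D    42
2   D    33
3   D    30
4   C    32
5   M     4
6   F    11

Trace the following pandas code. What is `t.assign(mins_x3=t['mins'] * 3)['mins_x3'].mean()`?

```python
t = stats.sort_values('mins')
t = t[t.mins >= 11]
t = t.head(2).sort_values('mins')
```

61.5

sort by mins:
  pos  mins
5   M     4
6   F    11
3   D    30
4   C    32
2   D    33
0   G    38
1   D    42
filter rows where mins >= 11:
  pos  mins
6   F    11
3   D    30
4   C    32
2   D    33
0   G    38
1   D    42
take first 2 rows:
  pos  mins
6   F    11
3   D    30
sort by mins:
  pos  mins
6   F    11
3   D    30
add column mins_x3 = t['mins'] * 3:
  pos  mins  mins_x3
6   F    11       33
3   D    30       90
Taking the mean of column 'mins_x3' gives 61.5.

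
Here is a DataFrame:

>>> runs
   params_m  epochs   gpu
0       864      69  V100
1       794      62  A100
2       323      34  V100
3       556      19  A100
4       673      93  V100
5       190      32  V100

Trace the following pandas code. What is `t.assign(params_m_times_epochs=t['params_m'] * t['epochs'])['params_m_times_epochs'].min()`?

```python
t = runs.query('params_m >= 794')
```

49228

filter rows where params_m >= 794:
   params_m  epochs   gpu
0       864      69  V100
1       794      62  A100
add column params_m_times_epochs = t['params_m'] * t['epochs']:
   params_m  epochs   gpu  params_m_times_epochs
0       864      69  V100                  59616
1       794      62  A100                  49228
Hence 49228.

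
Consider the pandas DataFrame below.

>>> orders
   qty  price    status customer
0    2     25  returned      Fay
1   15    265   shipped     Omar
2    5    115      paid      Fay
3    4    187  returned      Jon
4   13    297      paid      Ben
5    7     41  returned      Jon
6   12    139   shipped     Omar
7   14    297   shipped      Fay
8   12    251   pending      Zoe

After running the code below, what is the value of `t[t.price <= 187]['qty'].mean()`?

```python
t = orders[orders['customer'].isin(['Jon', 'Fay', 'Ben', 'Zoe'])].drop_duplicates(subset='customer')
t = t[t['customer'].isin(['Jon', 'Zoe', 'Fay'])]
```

filter rows where customer in ['Jon', 'Fay', 'Ben', 'Zoe']:
   qty  price    status customer
0    2     25  returned      Fay
2    5    115      paid      Fay
3    4    187  returned      Jon
4   13    297      paid      Ben
5    7     41  returned      Jon
7   14    297   shipped      Fay
8   12    251   pending      Zoe
drop duplicate customer (keep=first):
   qty  price    status customer
0    2     25  returned      Fay
3    4    187  returned      Jon
4   13    297      paid      Ben
8   12    251   pending      Zoe
filter rows where customer in ['Jon', 'Zoe', 'Fay']:
   qty  price    status customer
0    2     25  returned      Fay
3    4    187  returned      Jon
8   12    251   pending      Zoe
filter rows where price <= 187:
   qty  price    status customer
0    2     25  returned      Fay
3    4    187  returned      Jon
Finally, mean of column 'qty' = 3.0.

3.0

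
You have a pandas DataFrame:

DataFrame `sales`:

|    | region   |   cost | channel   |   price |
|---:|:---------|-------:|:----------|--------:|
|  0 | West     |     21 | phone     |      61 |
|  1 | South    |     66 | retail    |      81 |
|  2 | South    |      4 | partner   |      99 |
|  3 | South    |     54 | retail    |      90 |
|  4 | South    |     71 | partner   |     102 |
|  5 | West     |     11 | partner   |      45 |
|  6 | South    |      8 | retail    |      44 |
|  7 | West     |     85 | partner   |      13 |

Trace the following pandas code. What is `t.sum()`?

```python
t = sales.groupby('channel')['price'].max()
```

group by channel, max of price:
channel
partner    102
phone       61
retail      90
Name: price, dtype: int64

253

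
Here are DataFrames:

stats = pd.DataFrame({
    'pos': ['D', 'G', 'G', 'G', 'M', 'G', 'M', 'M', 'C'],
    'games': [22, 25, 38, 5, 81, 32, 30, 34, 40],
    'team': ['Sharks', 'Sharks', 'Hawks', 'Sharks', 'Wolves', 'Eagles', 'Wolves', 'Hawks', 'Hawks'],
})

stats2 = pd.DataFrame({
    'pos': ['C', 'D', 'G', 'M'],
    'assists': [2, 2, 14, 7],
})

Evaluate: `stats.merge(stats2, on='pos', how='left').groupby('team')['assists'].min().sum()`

25

merge on 'pos' (how='left') → 9 rows:
  pos  games    team  assists
0   D     22  Sharks        2
1   G     25  Sharks       14
2   G     38   Hawks       14
3   G      5  Sharks       14
4   M     81  Wolves        7
5   G     32  Eagles       14
6   M     30  Wolves        7
7   M     34   Hawks        7
8   C     40   Hawks        2
group by team, min of assists:
team
Eagles    14
Hawks      2
Sharks     2
Wolves     7
Name: assists, dtype: int64
The sum of the resulting series is 25.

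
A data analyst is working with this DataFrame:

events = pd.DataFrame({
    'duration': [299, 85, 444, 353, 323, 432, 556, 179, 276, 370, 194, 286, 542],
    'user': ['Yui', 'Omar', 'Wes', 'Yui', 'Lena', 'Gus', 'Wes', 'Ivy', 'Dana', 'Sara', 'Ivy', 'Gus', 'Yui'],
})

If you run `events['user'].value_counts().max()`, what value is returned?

3

value_counts of user:
user
Yui     3
Wes     2
Gus     2
Ivy     2
Omar    1
Lena    1
Dana    1
Sara    1
Name: count, dtype: int64
Finally, max of the resulting series = 3.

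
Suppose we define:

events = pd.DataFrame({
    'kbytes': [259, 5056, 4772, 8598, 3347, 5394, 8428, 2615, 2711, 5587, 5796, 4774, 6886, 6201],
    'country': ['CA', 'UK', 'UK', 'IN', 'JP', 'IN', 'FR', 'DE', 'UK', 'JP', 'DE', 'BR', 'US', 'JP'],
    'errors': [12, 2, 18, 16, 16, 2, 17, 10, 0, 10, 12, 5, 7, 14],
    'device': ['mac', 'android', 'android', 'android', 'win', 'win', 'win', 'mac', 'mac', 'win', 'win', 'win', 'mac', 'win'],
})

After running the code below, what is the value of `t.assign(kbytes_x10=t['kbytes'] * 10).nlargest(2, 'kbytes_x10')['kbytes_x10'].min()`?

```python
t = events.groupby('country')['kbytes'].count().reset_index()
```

30

group by country, count of kbytes:
country
BR    1
CA    1
DE    2
FR    1
IN    2
JP    3
UK    3
US    1
Name: kbytes, dtype: int64
reset_index():
  country  kbytes
0      BR       1
1      CA       1
2      DE       2
3      FR       1
4      IN       2
5      JP       3
6      UK       3
7      US       1
add column kbytes_x10 = t['kbytes'] * 10:
  country  kbytes  kbytes_x10
0      BR       1          10
1      CA       1          10
2      DE       2          20
3      FR       1          10
4      IN       2          20
5      JP       3          30
6      UK       3          30
7      US       1          10
take 2 rows with largest kbytes_x10:
  country  kbytes  kbytes_x10
5      JP       3          30
6      UK       3          30
Hence 30.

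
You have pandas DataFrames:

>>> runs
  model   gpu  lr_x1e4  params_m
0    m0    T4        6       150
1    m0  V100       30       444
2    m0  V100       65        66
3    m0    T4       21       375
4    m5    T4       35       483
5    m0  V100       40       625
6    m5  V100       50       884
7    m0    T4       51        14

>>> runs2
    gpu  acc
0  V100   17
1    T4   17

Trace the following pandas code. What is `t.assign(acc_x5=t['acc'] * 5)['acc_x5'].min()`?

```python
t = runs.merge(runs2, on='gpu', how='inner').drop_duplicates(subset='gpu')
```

85

merge on 'gpu' (how='inner') → 8 rows:
  model   gpu  lr_x1e4  params_m  acc
0    m0    T4        6       150   17
1    m0  V100       30       444   17
2    m0  V100       65        66   17
3    m0    T4       21       375   17
4    m5    T4       35       483   17
5    m0  V100       40       625   17
6    m5  V100       50       884   17
7    m0    T4       51        14   17
drop duplicate gpu (keep=first):
  model   gpu  lr_x1e4  params_m  acc
0    m0    T4        6       150   17
1    m0  V100       30       444   17
add column acc_x5 = t['acc'] * 5:
  model   gpu  lr_x1e4  params_m  acc  acc_x5
0    m0    T4        6       150   17      85
1    m0  V100       30       444   17      85
The min of column 'acc_x5' is 85.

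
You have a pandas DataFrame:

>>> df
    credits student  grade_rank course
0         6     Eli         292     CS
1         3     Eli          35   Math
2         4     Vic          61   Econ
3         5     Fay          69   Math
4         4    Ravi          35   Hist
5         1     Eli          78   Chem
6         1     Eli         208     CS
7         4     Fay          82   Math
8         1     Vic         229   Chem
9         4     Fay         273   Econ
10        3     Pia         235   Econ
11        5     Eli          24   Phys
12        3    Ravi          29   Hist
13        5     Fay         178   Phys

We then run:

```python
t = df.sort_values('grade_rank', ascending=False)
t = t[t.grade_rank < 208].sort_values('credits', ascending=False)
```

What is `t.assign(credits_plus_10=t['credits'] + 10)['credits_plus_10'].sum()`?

124

sort by grade_rank descending:
    credits student  grade_rank course
0         6     Eli         292     CS
9         4     Fay         273   Econ
10        3     Pia         235   Econ
8         1     Vic         229   Chem
6         1     Eli         208     CS
13        5     Fay         178   Phys
7         4     Fay          82   Math
5         1     Eli          78   Chem
3         5     Fay          69   Math
2         4     Vic          61   Econ
1         3     Eli          35   Math
4         4    Ravi          35   Hist
12        3    Ravi          29   Hist
11        5     Eli          24   Phys
filter rows where grade_rank < 208:
    credits student  grade_rank course
13        5     Fay         178   Phys
7         4     Fay          82   Math
5         1     Eli          78   Chem
3         5     Fay          69   Math
2         4     Vic          61   Econ
1         3     Eli          35   Math
4         4    Ravi          35   Hist
12        3    Ravi          29   Hist
11        5     Eli          24   Phys
sort by credits descending:
    credits student  grade_rank course
13        5     Fay         178   Phys
3         5     Fay          69   Math
11        5     Eli          24   Phys
7         4     Fay          82   Math
2         4     Vic          61   Econ
4         4    Ravi          35   Hist
1         3     Eli          35   Math
12        3    Ravi          29   Hist
5         1     Eli          78   Chem
add column credits_plus_10 = t['credits'] + 10:
    credits student  grade_rank course  credits_plus_10
13        5     Fay         178   Phys               15
3         5     Fay          69   Math               15
11        5     Eli          24   Phys               15
7         4     Fay          82   Math               14
2         4     Vic          61   Econ               14
4         4    Ravi          35   Hist               14
1         3     Eli          35   Math               13
12        3    Ravi          29   Hist               13
5         1     Eli          78   Chem               11
sum of column 'credits_plus_10' → 124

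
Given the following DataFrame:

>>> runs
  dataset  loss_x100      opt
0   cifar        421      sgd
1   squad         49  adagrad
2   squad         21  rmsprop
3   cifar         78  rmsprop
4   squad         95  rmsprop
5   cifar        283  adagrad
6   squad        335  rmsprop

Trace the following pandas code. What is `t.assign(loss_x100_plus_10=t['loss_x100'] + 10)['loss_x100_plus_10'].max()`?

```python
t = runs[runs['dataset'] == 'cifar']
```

filter rows where dataset == 'cifar':
  dataset  loss_x100      opt
0   cifar        421      sgd
3   cifar         78  rmsprop
5   cifar        283  adagrad
add column loss_x100_plus_10 = t['loss_x100'] + 10:
  dataset  loss_x100      opt  loss_x100_plus_10
0   cifar        421      sgd                431
3   cifar         78  rmsprop                 88
5   cifar        283  adagrad                293

431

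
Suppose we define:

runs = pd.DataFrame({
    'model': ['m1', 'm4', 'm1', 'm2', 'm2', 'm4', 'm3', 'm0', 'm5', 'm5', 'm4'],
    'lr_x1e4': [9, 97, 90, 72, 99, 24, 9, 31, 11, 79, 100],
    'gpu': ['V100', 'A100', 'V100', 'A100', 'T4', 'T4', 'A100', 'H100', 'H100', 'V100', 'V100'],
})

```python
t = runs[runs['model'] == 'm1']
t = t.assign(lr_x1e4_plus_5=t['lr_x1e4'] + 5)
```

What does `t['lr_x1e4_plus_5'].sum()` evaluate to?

filter rows where model == 'm1':
  model  lr_x1e4   gpu
0    m1        9  V100
2    m1       90  V100
add column lr_x1e4_plus_5 = t['lr_x1e4'] + 5:
  model  lr_x1e4   gpu  lr_x1e4_plus_5
0    m1        9  V100              14
2    m1       90  V100              95

109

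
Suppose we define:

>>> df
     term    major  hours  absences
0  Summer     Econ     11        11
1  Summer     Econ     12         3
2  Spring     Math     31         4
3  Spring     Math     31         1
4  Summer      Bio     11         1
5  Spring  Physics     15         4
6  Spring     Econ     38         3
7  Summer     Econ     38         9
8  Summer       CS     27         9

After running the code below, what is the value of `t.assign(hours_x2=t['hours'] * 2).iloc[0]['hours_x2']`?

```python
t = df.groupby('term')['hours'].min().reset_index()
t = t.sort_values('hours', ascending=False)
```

30

group by term, min of hours:
term
Spring    15
Summer    11
Name: hours, dtype: int64
reset_index():
     term  hours
0  Spring     15
1  Summer     11
sort by hours descending:
     term  hours
0  Spring     15
1  Summer     11
add column hours_x2 = t['hours'] * 2:
     term  hours  hours_x2
0  Spring     15        30
1  Summer     11        22
Finally, value at position 0, column 'hours_x2' = 30.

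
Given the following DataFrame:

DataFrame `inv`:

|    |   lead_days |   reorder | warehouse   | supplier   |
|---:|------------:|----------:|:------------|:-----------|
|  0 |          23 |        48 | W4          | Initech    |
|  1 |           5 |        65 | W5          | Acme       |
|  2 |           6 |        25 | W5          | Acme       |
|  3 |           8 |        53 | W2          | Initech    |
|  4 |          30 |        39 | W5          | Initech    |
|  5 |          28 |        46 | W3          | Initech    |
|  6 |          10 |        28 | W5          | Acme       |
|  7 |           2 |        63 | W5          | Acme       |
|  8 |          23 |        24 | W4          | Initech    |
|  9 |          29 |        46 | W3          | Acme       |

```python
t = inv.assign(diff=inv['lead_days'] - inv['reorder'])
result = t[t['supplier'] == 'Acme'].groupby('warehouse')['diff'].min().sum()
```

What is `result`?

add column diff = inv['lead_days'] - inv['reorder']:
   lead_days  reorder warehouse supplier  diff
0         23       48        W4  Initech   -25
1          5       65        W5     Acme   -60
2          6       25        W5     Acme   -19
3          8       53        W2  Initech   -45
4         30       39        W5  Initech    -9
5         28       46        W3  Initech   -18
6         10       28        W5     Acme   -18
7          2       63        W5     Acme   -61
8         23       24        W4  Initech    -1
9         29       46        W3     Acme   -17
filter rows where supplier == 'Acme':
   lead_days  reorder warehouse supplier  diff
1          5       65        W5     Acme   -60
2          6       25        W5     Acme   -19
6         10       28        W5     Acme   -18
7          2       63        W5     Acme   -61
9         29       46        W3     Acme   -17
group by warehouse, min of diff:
warehouse
W3   -17
W5   -61
Name: diff, dtype: int64
Reading off the sum of the resulting series, we get -78.

-78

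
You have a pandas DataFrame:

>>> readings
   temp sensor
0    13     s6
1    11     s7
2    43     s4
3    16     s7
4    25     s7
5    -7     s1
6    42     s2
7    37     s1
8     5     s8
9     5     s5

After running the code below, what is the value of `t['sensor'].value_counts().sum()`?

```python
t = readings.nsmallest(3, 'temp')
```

take 3 rows with smallest temp:
   temp sensor
5    -7     s1
8     5     s8
9     5     s5
value_counts of sensor:
sensor
s1    1
s8    1
s5    1
Name: count, dtype: int64
The sum of the resulting series is 3.

3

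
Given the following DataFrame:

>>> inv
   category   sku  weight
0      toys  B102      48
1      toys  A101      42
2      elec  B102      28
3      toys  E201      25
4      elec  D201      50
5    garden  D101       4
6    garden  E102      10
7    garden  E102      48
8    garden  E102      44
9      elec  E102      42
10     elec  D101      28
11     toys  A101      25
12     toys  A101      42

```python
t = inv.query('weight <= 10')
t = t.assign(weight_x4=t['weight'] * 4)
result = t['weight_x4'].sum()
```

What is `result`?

filter rows where weight <= 10:
  category   sku  weight
5   garden  D101       4
6   garden  E102      10
add column weight_x4 = t['weight'] * 4:
  category   sku  weight  weight_x4
5   garden  D101       4         16
6   garden  E102      10         40
Hence 56.

56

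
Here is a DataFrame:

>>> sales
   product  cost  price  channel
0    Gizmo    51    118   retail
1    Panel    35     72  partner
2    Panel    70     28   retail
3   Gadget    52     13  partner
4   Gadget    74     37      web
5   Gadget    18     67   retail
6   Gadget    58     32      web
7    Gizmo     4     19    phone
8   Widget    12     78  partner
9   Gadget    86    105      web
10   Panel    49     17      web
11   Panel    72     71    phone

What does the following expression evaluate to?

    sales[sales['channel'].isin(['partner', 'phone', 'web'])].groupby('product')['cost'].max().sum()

174

filter rows where channel in ['partner', 'phone', 'web']:
   product  cost  price  channel
1    Panel    35     72  partner
3   Gadget    52     13  partner
4   Gadget    74     37      web
6   Gadget    58     32      web
7    Gizmo     4     19    phone
8   Widget    12     78  partner
9   Gadget    86    105      web
10   Panel    49     17      web
11   Panel    72     71    phone
group by product, max of cost:
product
Gadget    86
Gizmo      4
Panel     72
Widget    12
Name: cost, dtype: int64
The sum of the resulting series is 174.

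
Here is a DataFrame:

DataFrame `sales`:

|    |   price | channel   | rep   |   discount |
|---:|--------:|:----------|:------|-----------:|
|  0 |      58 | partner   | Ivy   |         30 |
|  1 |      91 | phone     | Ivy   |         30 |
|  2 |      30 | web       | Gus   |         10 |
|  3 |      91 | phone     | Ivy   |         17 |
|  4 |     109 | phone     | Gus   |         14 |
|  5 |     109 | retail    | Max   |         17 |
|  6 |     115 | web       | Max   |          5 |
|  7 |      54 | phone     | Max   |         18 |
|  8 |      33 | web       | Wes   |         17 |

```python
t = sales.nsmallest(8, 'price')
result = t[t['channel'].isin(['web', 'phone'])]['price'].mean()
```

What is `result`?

68.0

take 8 rows with smallest price:
   price  channel  rep  discount
2     30      web  Gus        10
8     33      web  Wes        17
7     54    phone  Max        18
0     58  partner  Ivy        30
1     91    phone  Ivy        30
3     91    phone  Ivy        17
4    109    phone  Gus        14
5    109   retail  Max        17
filter rows where channel in ['web', 'phone']:
   price channel  rep  discount
2     30     web  Gus        10
8     33     web  Wes        17
7     54   phone  Max        18
1     91   phone  Ivy        30
3     91   phone  Ivy        17
4    109   phone  Gus        14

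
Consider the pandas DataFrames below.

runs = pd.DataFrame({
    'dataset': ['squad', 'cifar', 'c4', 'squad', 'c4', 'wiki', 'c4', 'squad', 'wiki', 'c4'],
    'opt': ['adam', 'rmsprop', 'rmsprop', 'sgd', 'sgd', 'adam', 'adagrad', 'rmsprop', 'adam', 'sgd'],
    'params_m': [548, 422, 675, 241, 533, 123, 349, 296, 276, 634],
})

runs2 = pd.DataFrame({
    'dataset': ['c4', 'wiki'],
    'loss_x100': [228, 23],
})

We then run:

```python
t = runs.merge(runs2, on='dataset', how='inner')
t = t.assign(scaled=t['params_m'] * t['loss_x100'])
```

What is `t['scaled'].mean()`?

84787.5

merge on 'dataset' (how='inner') → 6 rows:
  dataset      opt  params_m  loss_x100
0      c4  rmsprop       675        228
1      c4      sgd       533        228
2    wiki     adam       123         23
3      c4  adagrad       349        228
4    wiki     adam       276         23
5      c4      sgd       634        228
add column scaled = t['params_m'] * t['loss_x100']:
  dataset      opt  params_m  loss_x100  scaled
0      c4  rmsprop       675        228  153900
1      c4      sgd       533        228  121524
2    wiki     adam       123         23    2829
3      c4  adagrad       349        228   79572
4    wiki     adam       276         23    6348
5      c4      sgd       634        228  144552
Hence 84787.5.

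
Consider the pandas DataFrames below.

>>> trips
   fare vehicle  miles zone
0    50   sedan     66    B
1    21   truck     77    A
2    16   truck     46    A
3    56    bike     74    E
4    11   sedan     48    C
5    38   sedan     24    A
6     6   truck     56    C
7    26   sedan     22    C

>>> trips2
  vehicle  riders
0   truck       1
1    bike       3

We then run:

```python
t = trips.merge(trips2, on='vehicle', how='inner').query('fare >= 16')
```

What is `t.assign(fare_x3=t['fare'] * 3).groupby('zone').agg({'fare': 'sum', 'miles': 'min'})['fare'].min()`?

37

merge on 'vehicle' (how='inner') → 4 rows:
   fare vehicle  miles zone  riders
0    21   truck     77    A       1
1    16   truck     46    A       1
2    56    bike     74    E       3
3     6   truck     56    C       1
filter rows where fare >= 16:
   fare vehicle  miles zone  riders
0    21   truck     77    A       1
1    16   truck     46    A       1
2    56    bike     74    E       3
add column fare_x3 = t['fare'] * 3:
   fare vehicle  miles zone  riders  fare_x3
0    21   truck     77    A       1       63
1    16   truck     46    A       1       48
2    56    bike     74    E       3      168
group by zone: sum(fare), min(miles):
      fare  miles
zone             
A       37     46
E       56     74
The min of column 'fare' is 37.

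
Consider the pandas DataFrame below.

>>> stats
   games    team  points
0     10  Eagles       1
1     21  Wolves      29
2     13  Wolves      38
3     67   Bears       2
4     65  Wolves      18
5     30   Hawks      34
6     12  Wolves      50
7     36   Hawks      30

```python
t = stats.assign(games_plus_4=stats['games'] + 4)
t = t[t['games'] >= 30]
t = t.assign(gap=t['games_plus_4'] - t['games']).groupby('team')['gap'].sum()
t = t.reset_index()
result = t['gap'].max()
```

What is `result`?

add column games_plus_4 = stats['games'] + 4:
   games    team  points  games_plus_4
0     10  Eagles       1            14
1     21  Wolves      29            25
2     13  Wolves      38            17
3     67   Bears       2            71
4     65  Wolves      18            69
5     30   Hawks      34            34
6     12  Wolves      50            16
7     36   Hawks      30            40
filter rows where games >= 30:
   games    team  points  games_plus_4
3     67   Bears       2            71
4     65  Wolves      18            69
5     30   Hawks      34            34
7     36   Hawks      30            40
add column gap = t['games_plus_4'] - t['games']:
   games    team  points  games_plus_4  gap
3     67   Bears       2            71    4
4     65  Wolves      18            69    4
5     30   Hawks      34            34    4
7     36   Hawks      30            40    4
group by team, sum of gap:
team
Bears     4
Hawks     8
Wolves    4
Name: gap, dtype: int64
reset_index():
     team  gap
0   Bears    4
1   Hawks    8
2  Wolves    4

8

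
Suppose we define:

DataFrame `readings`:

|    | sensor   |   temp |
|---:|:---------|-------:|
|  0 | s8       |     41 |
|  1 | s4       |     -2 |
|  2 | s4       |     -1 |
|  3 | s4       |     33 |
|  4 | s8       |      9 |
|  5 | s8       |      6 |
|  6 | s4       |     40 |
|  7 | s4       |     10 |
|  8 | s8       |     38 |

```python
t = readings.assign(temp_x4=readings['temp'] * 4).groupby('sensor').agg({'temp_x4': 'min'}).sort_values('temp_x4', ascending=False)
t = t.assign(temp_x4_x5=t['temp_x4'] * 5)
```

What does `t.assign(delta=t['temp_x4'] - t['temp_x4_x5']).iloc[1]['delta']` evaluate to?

add column temp_x4 = readings['temp'] * 4:
  sensor  temp  temp_x4
0     s8    41      164
1     s4    -2       -8
2     s4    -1       -4
3     s4    33      132
4     s8     9       36
5     s8     6       24
6     s4    40      160
7     s4    10       40
8     s8    38      152
group by sensor, min of temp_x4:
        temp_x4
sensor         
s4           -8
s8           24
sort by temp_x4 descending:
        temp_x4
sensor         
s8           24
s4           -8
add column temp_x4_x5 = t['temp_x4'] * 5:
        temp_x4  temp_x4_x5
sensor                     
s8           24         120
s4           -8         -40
add column delta = t['temp_x4'] - t['temp_x4_x5']:
        temp_x4  temp_x4_x5  delta
sensor                            
s8           24         120    -96
s4           -8         -40     32
value at position 1, column 'delta' → 32

32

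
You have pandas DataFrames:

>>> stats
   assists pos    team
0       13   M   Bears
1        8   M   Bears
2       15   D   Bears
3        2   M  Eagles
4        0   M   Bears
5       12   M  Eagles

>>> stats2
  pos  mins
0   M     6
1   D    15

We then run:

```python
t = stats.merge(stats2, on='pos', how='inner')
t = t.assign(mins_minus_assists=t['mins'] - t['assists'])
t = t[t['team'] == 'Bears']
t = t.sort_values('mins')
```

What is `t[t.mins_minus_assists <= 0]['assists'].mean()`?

merge on 'pos' (how='inner') → 6 rows:
   assists pos    team  mins
0       13   M   Bears     6
1        8   M   Bears     6
2       15   D   Bears    15
3        2   M  Eagles     6
4        0   M   Bears     6
5       12   M  Eagles     6
add column mins_minus_assists = t['mins'] - t['assists']:
   assists pos    team  mins  mins_minus_assists
0       13   M   Bears     6                  -7
1        8   M   Bears     6                  -2
2       15   D   Bears    15                   0
3        2   M  Eagles     6                   4
4        0   M   Bears     6                   6
5       12   M  Eagles     6                  -6
filter rows where team == 'Bears':
   assists pos   team  mins  mins_minus_assists
0       13   M  Bears     6                  -7
1        8   M  Bears     6                  -2
2       15   D  Bears    15                   0
4        0   M  Bears     6                   6
sort by mins:
   assists pos   team  mins  mins_minus_assists
0       13   M  Bears     6                  -7
1        8   M  Bears     6                  -2
4        0   M  Bears     6                   6
2       15   D  Bears    15                   0
filter rows where mins_minus_assists <= 0:
   assists pos   team  mins  mins_minus_assists
0       13   M  Bears     6                  -7
1        8   M  Bears     6                  -2
2       15   D  Bears    15                   0
mean of column 'assists' → 12.0

12.0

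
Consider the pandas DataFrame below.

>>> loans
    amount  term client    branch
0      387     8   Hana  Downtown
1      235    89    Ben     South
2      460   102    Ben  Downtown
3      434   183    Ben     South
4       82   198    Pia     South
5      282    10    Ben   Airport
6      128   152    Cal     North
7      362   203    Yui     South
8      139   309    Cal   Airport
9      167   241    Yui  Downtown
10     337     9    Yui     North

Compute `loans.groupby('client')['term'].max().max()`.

309

group by client, max of term:
client
Ben     183
Cal     309
Hana      8
Pia     198
Yui     241
Name: term, dtype: int64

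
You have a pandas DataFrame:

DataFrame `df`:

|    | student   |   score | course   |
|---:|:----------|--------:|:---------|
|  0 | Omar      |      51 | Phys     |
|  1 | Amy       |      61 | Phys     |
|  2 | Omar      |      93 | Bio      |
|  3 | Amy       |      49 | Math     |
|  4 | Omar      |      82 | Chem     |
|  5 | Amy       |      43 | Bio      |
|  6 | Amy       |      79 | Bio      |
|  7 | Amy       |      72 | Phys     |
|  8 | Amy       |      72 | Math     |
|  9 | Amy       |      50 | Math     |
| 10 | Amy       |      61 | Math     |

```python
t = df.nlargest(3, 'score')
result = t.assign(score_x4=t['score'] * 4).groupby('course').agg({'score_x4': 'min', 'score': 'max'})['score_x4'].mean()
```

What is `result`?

322.0

take 3 rows with largest score:
  student  score course
2    Omar     93    Bio
4    Omar     82   Chem
6     Amy     79    Bio
add column score_x4 = t['score'] * 4:
  student  score course  score_x4
2    Omar     93    Bio       372
4    Omar     82   Chem       328
6     Amy     79    Bio       316
group by course: min(score_x4), max(score):
        score_x4  score
course                 
Bio          316     93
Chem         328     82
Taking the mean of column 'score_x4' gives 322.0.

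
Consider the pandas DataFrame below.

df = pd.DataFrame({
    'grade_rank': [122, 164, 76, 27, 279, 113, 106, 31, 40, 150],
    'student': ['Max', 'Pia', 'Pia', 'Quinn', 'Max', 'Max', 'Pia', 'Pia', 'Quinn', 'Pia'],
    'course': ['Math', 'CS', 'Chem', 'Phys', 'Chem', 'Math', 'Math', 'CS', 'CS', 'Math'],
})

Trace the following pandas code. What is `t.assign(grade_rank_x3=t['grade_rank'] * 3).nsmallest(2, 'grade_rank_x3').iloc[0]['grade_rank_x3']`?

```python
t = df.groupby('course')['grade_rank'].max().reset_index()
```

group by course, max of grade_rank:
course
CS      164
Chem    279
Math    150
Phys     27
Name: grade_rank, dtype: int64
reset_index():
  course  grade_rank
0     CS         164
1   Chem         279
2   Math         150
3   Phys          27
add column grade_rank_x3 = t['grade_rank'] * 3:
  course  grade_rank  grade_rank_x3
0     CS         164            492
1   Chem         279            837
2   Math         150            450
3   Phys          27             81
take 2 rows with smallest grade_rank_x3:
  course  grade_rank  grade_rank_x3
3   Phys          27             81
2   Math         150            450
The value at position 0, column 'grade_rank_x3' is 81.

81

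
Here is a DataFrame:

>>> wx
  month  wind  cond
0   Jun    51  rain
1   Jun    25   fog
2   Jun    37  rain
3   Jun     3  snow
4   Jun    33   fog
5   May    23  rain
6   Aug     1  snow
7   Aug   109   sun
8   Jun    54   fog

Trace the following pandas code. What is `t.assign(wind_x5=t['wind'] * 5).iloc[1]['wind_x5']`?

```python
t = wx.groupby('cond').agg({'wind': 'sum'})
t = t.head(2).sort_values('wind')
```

560

group by cond, sum of wind:
      wind
cond      
fog    112
rain   111
snow     4
sun    109
take first 2 rows:
      wind
cond      
fog    112
rain   111
sort by wind:
      wind
cond      
rain   111
fog    112
add column wind_x5 = t['wind'] * 5:
      wind  wind_x5
cond               
rain   111      555
fog    112      560
Taking the value at position 1, column 'wind_x5' gives 560.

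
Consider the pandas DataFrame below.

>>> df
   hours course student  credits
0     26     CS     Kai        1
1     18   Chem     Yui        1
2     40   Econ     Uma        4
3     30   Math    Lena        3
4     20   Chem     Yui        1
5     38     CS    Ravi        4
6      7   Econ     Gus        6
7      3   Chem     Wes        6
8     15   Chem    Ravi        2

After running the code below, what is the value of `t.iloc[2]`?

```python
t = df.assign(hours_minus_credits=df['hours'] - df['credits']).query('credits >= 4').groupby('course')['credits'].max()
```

6

add column hours_minus_credits = df['hours'] - df['credits']:
   hours course student  credits  hours_minus_credits
0     26     CS     Kai        1                   25
1     18   Chem     Yui        1                   17
2     40   Econ     Uma        4                   36
3     30   Math    Lena        3                   27
4     20   Chem     Yui        1                   19
5     38     CS    Ravi        4                   34
6      7   Econ     Gus        6                    1
7      3   Chem     Wes        6                   -3
8     15   Chem    Ravi        2                   13
filter rows where credits >= 4:
   hours course student  credits  hours_minus_credits
2     40   Econ     Uma        4                   36
5     38     CS    Ravi        4                   34
6      7   Econ     Gus        6                    1
7      3   Chem     Wes        6                   -3
group by course, max of credits:
course
CS      4
Chem    6
Econ    6
Name: credits, dtype: int64
Finally, value at position 2 = 6.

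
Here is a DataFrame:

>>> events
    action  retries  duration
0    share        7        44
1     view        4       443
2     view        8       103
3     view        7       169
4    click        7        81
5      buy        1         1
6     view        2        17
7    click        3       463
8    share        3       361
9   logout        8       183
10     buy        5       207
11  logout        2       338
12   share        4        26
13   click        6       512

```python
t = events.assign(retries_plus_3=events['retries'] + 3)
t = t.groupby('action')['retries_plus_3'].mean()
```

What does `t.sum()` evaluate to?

add column retries_plus_3 = events['retries'] + 3:
    action  retries  duration  retries_plus_3
0    share        7        44              10
1     view        4       443               7
2     view        8       103              11
3     view        7       169              10
4    click        7        81              10
5      buy        1         1               4
6     view        2        17               5
7    click        3       463               6
8    share        3       361               6
9   logout        8       183              11
10     buy        5       207               8
11  logout        2       338               5
12   share        4        26               7
13   click        6       512               9
group by action, mean of retries_plus_3:
action
buy       6.000000
click     8.333333
logout    8.000000
share     7.666667
view      8.250000
Name: retries_plus_3, dtype: float64
Finally, sum of the resulting series = 38.25.

38.25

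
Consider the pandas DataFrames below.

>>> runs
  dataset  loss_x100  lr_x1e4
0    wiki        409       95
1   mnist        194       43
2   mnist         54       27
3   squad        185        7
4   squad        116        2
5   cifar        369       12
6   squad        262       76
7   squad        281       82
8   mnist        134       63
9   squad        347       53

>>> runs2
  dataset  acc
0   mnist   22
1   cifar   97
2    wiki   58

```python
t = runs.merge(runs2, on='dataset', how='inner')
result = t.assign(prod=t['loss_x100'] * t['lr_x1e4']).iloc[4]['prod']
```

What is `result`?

merge on 'dataset' (how='inner') → 5 rows:
  dataset  loss_x100  lr_x1e4  acc
0    wiki        409       95   58
1   mnist        194       43   22
2   mnist         54       27   22
3   cifar        369       12   97
4   mnist        134       63   22
add column prod = t['loss_x100'] * t['lr_x1e4']:
  dataset  loss_x100  lr_x1e4  acc   prod
0    wiki        409       95   58  38855
1   mnist        194       43   22   8342
2   mnist         54       27   22   1458
3   cifar        369       12   97   4428
4   mnist        134       63   22   8442
Then the value at position 4, column 'prod': 8442

8442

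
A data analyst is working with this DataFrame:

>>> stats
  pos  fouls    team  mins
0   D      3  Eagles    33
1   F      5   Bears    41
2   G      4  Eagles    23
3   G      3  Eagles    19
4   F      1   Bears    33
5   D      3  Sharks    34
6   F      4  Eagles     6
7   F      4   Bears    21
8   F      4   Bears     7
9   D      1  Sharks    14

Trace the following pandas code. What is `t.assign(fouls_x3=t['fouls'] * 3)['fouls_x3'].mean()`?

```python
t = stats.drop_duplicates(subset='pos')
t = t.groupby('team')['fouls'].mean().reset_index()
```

drop duplicate pos (keep=first):
  pos  fouls    team  mins
0   D      3  Eagles    33
1   F      5   Bears    41
2   G      4  Eagles    23
group by team, mean of fouls:
team
Bears     5.0
Eagles    3.5
Name: fouls, dtype: float64
reset_index():
     team  fouls
0   Bears    5.0
1  Eagles    3.5
add column fouls_x3 = t['fouls'] * 3:
     team  fouls  fouls_x3
0   Bears    5.0      15.0
1  Eagles    3.5      10.5

12.75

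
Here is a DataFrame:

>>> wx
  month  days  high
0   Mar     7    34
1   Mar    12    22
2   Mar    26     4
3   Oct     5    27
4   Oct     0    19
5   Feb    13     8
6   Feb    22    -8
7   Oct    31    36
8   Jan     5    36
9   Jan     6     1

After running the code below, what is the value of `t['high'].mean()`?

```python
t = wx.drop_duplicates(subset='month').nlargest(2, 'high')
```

drop duplicate month (keep=first):
  month  days  high
0   Mar     7    34
3   Oct     5    27
5   Feb    13     8
8   Jan     5    36
take 2 rows with largest high:
  month  days  high
8   Jan     5    36
0   Mar     7    34
Hence 35.0.

35.0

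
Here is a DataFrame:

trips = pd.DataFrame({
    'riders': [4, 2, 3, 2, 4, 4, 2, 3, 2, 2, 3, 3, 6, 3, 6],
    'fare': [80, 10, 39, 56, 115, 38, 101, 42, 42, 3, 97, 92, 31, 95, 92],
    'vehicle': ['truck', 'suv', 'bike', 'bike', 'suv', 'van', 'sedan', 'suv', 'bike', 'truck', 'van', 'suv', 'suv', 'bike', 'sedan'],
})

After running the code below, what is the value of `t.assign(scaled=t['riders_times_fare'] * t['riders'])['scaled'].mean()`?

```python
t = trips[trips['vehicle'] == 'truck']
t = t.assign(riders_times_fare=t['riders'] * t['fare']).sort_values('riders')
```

filter rows where vehicle == 'truck':
   riders  fare vehicle
0       4    80   truck
9       2     3   truck
add column riders_times_fare = t['riders'] * t['fare']:
   riders  fare vehicle  riders_times_fare
0       4    80   truck                320
9       2     3   truck                  6
sort by riders:
   riders  fare vehicle  riders_times_fare
9       2     3   truck                  6
0       4    80   truck                320
add column scaled = t['riders_times_fare'] * t['riders']:
   riders  fare vehicle  riders_times_fare  scaled
9       2     3   truck                  6      12
0       4    80   truck                320    1280
Taking the mean of column 'scaled' gives 646.0.

646.0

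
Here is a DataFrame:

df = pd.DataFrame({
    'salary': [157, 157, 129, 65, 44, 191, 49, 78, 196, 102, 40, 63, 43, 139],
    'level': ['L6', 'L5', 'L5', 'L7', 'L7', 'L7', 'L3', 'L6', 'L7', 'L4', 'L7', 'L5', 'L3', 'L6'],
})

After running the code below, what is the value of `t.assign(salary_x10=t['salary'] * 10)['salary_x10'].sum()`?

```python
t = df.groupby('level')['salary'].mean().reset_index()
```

4962.0

group by level, mean of salary:
level
L3     46.000000
L4    102.000000
L5    116.333333
L6    124.666667
L7    107.200000
Name: salary, dtype: float64
reset_index():
  level      salary
0    L3   46.000000
1    L4  102.000000
2    L5  116.333333
3    L6  124.666667
4    L7  107.200000
add column salary_x10 = t['salary'] * 10:
  level      salary   salary_x10
0    L3   46.000000   460.000000
1    L4  102.000000  1020.000000
2    L5  116.333333  1163.333333
3    L6  124.666667  1246.666667
4    L7  107.200000  1072.000000
Finally, sum of column 'salary_x10' = 4962.0.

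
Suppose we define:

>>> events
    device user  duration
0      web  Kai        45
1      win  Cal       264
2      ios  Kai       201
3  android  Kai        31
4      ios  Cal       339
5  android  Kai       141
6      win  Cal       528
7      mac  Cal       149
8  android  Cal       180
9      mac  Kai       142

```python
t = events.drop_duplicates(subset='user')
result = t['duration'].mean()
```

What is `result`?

154.5

drop duplicate user (keep=first):
  device user  duration
0    web  Kai        45
1    win  Cal       264
The mean of column 'duration' is 154.5.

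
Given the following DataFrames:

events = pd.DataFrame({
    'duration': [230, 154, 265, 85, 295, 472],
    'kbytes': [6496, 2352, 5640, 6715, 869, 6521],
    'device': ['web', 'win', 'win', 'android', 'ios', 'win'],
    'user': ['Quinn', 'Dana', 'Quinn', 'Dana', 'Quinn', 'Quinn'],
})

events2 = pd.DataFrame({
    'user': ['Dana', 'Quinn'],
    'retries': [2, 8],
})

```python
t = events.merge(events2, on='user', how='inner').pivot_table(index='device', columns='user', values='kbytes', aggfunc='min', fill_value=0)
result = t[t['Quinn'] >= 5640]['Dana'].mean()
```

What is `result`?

1176.0

merge on 'user' (how='inner') → 6 rows:
   duration  kbytes   device   user  retries
0       230    6496      web  Quinn        8
1       154    2352      win   Dana        2
2       265    5640      win  Quinn        8
3        85    6715  android   Dana        2
4       295     869      ios  Quinn        8
5       472    6521      win  Quinn        8
pivot: rows=device, cols=user, min(kbytes):
user     Dana  Quinn
device              
android  6715      0
ios         0    869
web         0   6496
win      2352   5640
filter rows where Quinn >= 5640:
user    Dana  Quinn
device             
web        0   6496
win     2352   5640
The mean of column 'Dana' is 1176.0.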